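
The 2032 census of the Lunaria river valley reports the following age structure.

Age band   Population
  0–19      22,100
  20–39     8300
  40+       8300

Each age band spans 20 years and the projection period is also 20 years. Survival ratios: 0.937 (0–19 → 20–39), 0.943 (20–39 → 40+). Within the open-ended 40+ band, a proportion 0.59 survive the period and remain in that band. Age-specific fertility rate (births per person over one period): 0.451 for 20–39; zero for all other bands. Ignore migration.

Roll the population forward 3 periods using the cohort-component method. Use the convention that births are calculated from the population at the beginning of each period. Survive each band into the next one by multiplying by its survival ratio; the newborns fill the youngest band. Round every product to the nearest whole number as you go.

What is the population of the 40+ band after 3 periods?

19258

[period 1]
Births: 8300 * 0.451 = 3743
20–39: 22100 * 0.937 = 20708
40+: 8300 * 0.943 + 8300 * 0.59 = 7827 + 4897 = 12724
Population now: 0–19=3743, 20–39=20708, 40+=12724
[period 2]
Births: 20708 * 0.451 = 9339
20–39: 3743 * 0.937 = 3507
40+: 20708 * 0.943 + 12724 * 0.59 = 19528 + 7507 = 27035
Population now: 0–19=9339, 20–39=3507, 40+=27035
[period 3]
Births: 3507 * 0.451 = 1582
20–39: 9339 * 0.937 = 8751
40+: 3507 * 0.943 + 27035 * 0.59 = 3307 + 15951 = 19258
Population now: 0–19=1582, 20–39=8751, 40+=19258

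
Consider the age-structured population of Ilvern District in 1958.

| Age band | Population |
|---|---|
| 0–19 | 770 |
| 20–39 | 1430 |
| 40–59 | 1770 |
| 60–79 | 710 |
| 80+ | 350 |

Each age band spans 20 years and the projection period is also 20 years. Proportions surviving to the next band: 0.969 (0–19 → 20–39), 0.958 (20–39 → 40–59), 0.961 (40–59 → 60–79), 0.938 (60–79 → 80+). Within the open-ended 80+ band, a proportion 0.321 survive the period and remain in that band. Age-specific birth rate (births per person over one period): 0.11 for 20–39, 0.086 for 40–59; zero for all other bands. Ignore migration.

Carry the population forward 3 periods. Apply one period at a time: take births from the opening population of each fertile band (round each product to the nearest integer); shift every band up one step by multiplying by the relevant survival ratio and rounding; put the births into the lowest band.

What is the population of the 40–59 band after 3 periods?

[period 1]
Births: 1430 × 0.11 = 157, 1770 × 0.086 = 152 — total 309
20–39: 770 × 0.969 = 746
40–59: 1430 × 0.958 = 1370
60–79: 1770 × 0.961 = 1701
80+: 710 × 0.938 + 350 × 0.321 = 666 + 112 = 778
→ [309, 746, 1370, 1701, 778]
[period 2]
Births: 746 × 0.11 = 82, 1370 × 0.086 = 118 — total 200
20–39: 309 × 0.969 = 299
40–59: 746 × 0.958 = 715
60–79: 1370 × 0.961 = 1317
80+: 1701 × 0.938 + 778 × 0.321 = 1596 + 250 = 1846
→ [200, 299, 715, 1317, 1846]
[period 3]
Births: 299 × 0.11 = 33, 715 × 0.086 = 61 — total 94
20–39: 200 × 0.969 = 194
40–59: 299 × 0.958 = 286
60–79: 715 × 0.961 = 687
80+: 1317 × 0.938 + 1846 × 0.321 = 1235 + 593 = 1828
→ [94, 194, 286, 687, 1828]

286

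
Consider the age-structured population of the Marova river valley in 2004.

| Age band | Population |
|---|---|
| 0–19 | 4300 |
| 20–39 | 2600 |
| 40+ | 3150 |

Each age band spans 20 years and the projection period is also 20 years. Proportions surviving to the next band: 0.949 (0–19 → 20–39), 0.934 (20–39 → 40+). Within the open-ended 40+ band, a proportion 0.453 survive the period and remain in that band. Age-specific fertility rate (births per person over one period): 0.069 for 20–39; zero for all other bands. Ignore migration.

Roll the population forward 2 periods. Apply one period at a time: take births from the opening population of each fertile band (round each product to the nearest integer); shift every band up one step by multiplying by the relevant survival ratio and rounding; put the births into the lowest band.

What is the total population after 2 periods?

6010

Numbering the bands 1..3 from youngest to oldest:
After projecting period 1:
Births: 2600 × 0.069 = 179
Band 2: 4300 × 0.949 = 4081
Band 3: 2600 × 0.934 + 3150 × 0.453 = 2428 + 1427 = 3855
End of period: [179, 4081, 3855]
After projecting period 2:
Births: 4081 × 0.069 = 282
Band 2: 179 × 0.949 = 170
Band 3: 4081 × 0.934 + 3855 × 0.453 = 3812 + 1746 = 5558
End of period: [282, 170, 5558]
Total after period 2: 282 + 170 + 5558 = 6010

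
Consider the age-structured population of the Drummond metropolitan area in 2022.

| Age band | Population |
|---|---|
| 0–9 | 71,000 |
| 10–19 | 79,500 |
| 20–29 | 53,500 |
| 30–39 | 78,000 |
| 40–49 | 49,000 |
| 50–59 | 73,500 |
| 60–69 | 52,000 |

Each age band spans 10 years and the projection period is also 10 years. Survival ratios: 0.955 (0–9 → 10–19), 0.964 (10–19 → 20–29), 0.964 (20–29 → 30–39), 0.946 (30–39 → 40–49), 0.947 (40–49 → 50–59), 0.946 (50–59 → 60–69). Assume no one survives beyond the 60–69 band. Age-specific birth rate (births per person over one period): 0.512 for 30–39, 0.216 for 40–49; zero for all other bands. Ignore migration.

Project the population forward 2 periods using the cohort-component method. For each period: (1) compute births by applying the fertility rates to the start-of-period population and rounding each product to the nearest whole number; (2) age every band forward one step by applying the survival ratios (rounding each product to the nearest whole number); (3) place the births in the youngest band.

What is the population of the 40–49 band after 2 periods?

Numbering the bands 1..7 from youngest to oldest:
Period 1:
Births: 78000 × 0.512 = 39936 ; 49000 × 0.216 = 10584 → total 50520
Band 2: 71000 × 0.955 = 67805
Band 3: 79500 × 0.964 = 76638
Band 4: 53500 × 0.964 = 51574
Band 5: 78000 × 0.946 = 73788
Band 6: 49000 × 0.947 = 46403
Band 7: 73500 × 0.946 = 69531
End of period: [50520, 67805, 76638, 51574, 73788, 46403, 69531]
Period 2:
Births: 51574 × 0.512 = 26406 ; 73788 × 0.216 = 15938 → total 42344
Band 2: 50520 × 0.955 = 48247
Band 3: 67805 × 0.964 = 65364
Band 4: 76638 × 0.964 = 73879
Band 5: 51574 × 0.946 = 48789
Band 6: 73788 × 0.947 = 69877
Band 7: 46403 × 0.946 = 43897
End of period: [42344, 48247, 65364, 73879, 48789, 69877, 43897]

48789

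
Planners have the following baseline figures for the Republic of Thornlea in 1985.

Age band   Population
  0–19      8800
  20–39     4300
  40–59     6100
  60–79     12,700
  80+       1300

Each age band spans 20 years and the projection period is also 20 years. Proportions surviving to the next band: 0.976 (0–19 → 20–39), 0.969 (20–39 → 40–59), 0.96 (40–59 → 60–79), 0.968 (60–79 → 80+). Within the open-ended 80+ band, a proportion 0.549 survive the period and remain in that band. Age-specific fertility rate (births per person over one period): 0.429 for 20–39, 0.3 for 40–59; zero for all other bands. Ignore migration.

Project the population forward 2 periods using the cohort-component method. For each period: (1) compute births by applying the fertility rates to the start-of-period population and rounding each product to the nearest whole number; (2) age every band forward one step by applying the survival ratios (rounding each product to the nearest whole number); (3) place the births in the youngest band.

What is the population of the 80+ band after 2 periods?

— Period 1 —
Births: 4300 * 0.429 = 1845 ; 6100 * 0.3 = 1830 → total 3675
20–39: 8800 * 0.976 = 8589
40–59: 4300 * 0.969 = 4167
60–79: 6100 * 0.96 = 5856
80+: 12700 * 0.968 + 1300 * 0.549 = 12294 + 714 = 13008
End of period: [3675, 8589, 4167, 5856, 13008]
— Period 2 —
Births: 8589 * 0.429 = 3685 ; 4167 * 0.3 = 1250 → total 4935
20–39: 3675 * 0.976 = 3587
40–59: 8589 * 0.969 = 8323
60–79: 4167 * 0.96 = 4000
80+: 5856 * 0.968 + 13008 * 0.549 = 5669 + 7141 = 12810
End of period: [4935, 3587, 8323, 4000, 12810]

12810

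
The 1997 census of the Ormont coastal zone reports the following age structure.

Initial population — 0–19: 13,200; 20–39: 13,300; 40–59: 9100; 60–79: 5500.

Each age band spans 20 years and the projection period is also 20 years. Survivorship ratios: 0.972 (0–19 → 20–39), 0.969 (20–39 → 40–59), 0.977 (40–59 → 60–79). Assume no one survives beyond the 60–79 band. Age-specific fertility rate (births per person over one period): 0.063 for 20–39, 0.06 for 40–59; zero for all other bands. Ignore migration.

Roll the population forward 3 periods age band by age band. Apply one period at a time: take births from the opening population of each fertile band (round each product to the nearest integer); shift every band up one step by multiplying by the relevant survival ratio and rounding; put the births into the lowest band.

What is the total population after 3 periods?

— Period 1 —
Births: 13300 × 0.063 = 838 ; 9100 × 0.06 = 546 → 1384
20–39: 13200 × 0.972 = 12830
40–59: 13300 × 0.969 = 12888
60–79: 9100 × 0.977 = 8891
End of period: [1384, 12830, 12888, 8891]
— Period 2 —
Births: 12830 × 0.063 = 808 ; 12888 × 0.06 = 773 → 1581
20–39: 1384 × 0.972 = 1345
40–59: 12830 × 0.969 = 12432
60–79: 12888 × 0.977 = 12592
End of period: [1581, 1345, 12432, 12592]
— Period 3 —
Births: 1345 × 0.063 = 85 ; 12432 × 0.06 = 746 → 831
20–39: 1581 × 0.972 = 1537
40–59: 1345 × 0.969 = 1303
60–79: 12432 × 0.977 = 12146
End of period: [831, 1537, 1303, 12146]
Total after period 3: 831 + 1537 + 1303 + 12146 = 15817

15817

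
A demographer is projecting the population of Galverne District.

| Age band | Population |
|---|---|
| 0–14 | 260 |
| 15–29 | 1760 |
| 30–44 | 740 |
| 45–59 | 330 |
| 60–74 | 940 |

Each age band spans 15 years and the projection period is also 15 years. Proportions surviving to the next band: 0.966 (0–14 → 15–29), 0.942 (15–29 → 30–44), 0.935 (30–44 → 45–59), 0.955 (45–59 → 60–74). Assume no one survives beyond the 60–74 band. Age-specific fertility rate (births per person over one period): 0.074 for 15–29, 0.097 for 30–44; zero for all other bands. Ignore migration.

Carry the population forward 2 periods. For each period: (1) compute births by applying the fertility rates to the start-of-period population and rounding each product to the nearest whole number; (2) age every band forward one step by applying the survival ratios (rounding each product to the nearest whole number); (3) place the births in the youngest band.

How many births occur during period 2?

180

— Period 1 —
Births: 1760 × 0.074 = 130  |  740 × 0.097 = 72 → 202
15–29: 260 × 0.966 = 251
30–44: 1760 × 0.942 = 1658
45–59: 740 × 0.935 = 692
60–74: 330 × 0.955 = 315
End of period: [202, 251, 1658, 692, 315]
— Period 2 —
Births: 251 × 0.074 = 19  |  1658 × 0.097 = 161 → 180
15–29: 202 × 0.966 = 195
30–44: 251 × 0.942 = 236
45–59: 1658 × 0.935 = 1550
60–74: 692 × 0.955 = 661
End of period: [180, 195, 236, 1550, 661]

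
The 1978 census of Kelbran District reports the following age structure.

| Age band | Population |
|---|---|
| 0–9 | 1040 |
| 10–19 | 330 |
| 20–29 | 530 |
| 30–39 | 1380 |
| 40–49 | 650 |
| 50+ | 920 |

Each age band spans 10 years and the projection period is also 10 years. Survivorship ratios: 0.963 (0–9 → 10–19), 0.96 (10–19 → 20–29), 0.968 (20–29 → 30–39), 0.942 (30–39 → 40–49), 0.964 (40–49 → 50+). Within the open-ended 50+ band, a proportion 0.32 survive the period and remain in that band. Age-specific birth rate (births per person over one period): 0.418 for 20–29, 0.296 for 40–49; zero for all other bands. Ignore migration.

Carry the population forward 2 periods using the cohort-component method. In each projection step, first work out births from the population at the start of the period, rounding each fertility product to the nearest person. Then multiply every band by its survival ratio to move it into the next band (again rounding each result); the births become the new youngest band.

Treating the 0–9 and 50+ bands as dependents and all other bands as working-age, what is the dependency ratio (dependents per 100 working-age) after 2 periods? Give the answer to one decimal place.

96.0

Let band 1 be 0–9 through band 6 = 50+.
After projecting period 1:
Births: 530 × 0.418 = 222, 650 × 0.296 = 192 ⇒ total 414
Band 2: 1040 × 0.963 = 1002
Band 3: 330 × 0.96 = 317
Band 4: 530 × 0.968 = 513
Band 5: 1380 × 0.942 = 1300
Band 6: 650 × 0.964 + 920 × 0.32 = 627 + 294 = 921
Giving 414 / 1002 / 317 / 513 / 1300 / 921.
After projecting period 2:
Births: 317 × 0.418 = 133, 1300 × 0.296 = 385 ⇒ total 518
Band 2: 414 × 0.963 = 399
Band 3: 1002 × 0.96 = 962
Band 4: 317 × 0.968 = 307
Band 5: 513 × 0.942 = 483
Band 6: 1300 × 0.964 + 921 × 0.32 = 1253 + 295 = 1548
Giving 518 / 399 / 962 / 307 / 483 / 1548.
Dependents (band 0–9 + band 50+) = 518 + 1548 = 2066; working-age = 2151; ratio = 2066/2151 × 100 = 96.0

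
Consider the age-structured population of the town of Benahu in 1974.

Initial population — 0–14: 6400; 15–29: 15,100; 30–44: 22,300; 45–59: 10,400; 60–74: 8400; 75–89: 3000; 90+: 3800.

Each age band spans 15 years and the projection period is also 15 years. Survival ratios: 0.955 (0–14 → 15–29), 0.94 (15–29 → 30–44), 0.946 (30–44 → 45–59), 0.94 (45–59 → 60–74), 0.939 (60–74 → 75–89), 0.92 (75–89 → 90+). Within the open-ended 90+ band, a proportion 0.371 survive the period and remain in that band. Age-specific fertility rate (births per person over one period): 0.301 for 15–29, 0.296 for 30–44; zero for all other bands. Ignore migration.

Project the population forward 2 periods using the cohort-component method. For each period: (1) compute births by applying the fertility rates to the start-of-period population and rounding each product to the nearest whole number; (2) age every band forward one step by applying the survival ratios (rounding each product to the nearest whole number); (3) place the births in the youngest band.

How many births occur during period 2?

6041

Let band 1 be 0–14 through band 7 = 90+.
Period 1.
Births: 15100 × 0.301 = 4545 ; 22300 × 0.296 = 6601 — total 11146
Band 2: 6400 × 0.955 = 6112
Band 3: 15100 × 0.94 = 14194
Band 4: 22300 × 0.946 = 21096
Band 5: 10400 × 0.94 = 9776
Band 6: 8400 × 0.939 = 7888
Band 7: 3000 × 0.92 + 3800 × 0.371 = 2760 + 1410 = 4170
End of period: [11146, 6112, 14194, 21096, 9776, 7888, 4170]
Period 2.
Births: 6112 × 0.301 = 1840 ; 14194 × 0.296 = 4201 — total 6041
Band 2: 11146 × 0.955 = 10644
Band 3: 6112 × 0.94 = 5745
Band 4: 14194 × 0.946 = 13428
Band 5: 21096 × 0.94 = 19830
Band 6: 9776 × 0.939 = 9180
Band 7: 7888 × 0.92 + 4170 × 0.371 = 7257 + 1547 = 8804
End of period: [6041, 10644, 5745, 13428, 19830, 9180, 8804]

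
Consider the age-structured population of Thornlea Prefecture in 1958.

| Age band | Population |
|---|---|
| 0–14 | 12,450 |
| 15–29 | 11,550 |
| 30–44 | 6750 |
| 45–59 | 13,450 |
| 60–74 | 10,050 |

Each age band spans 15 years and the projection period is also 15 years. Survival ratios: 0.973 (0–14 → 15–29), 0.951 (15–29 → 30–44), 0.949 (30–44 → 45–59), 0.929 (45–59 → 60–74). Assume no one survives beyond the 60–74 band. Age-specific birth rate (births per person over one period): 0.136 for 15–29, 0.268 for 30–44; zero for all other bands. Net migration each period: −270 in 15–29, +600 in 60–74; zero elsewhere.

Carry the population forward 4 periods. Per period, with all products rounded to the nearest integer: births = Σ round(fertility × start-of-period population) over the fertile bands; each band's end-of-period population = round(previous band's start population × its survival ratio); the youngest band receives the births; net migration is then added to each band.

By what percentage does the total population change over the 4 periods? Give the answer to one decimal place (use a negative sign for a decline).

-60.2

Period 1:
Births: 11550 × 0.136 = 1571, 6750 × 0.268 = 1809 — total 3380
15–29: 12450 × 0.973 = 12114
30–44: 11550 × 0.951 = 10984
45–59: 6750 × 0.949 = 6406
60–74: 13450 × 0.929 = 12495
Net migration: 15–29 − 270 → 11844; 60–74 + 600 → 13095
Giving 3380 / 11844 / 10984 / 6406 / 13095.
Period 2:
Births: 11844 × 0.136 = 1611, 10984 × 0.268 = 2944 — total 4555
15–29: 3380 × 0.973 = 3289
30–44: 11844 × 0.951 = 11264
45–59: 10984 × 0.949 = 10424
60–74: 6406 × 0.929 = 5951
Net migration: 15–29 − 270 → 3019; 60–74 + 600 → 6551
Giving 4555 / 3019 / 11264 / 10424 / 6551.
Period 3:
Births: 3019 × 0.136 = 411, 11264 × 0.268 = 3019 — total 3430
15–29: 4555 × 0.973 = 4432
30–44: 3019 × 0.951 = 2871
45–59: 11264 × 0.949 = 10690
60–74: 10424 × 0.929 = 9684
Net migration: 15–29 − 270 → 4162; 60–74 + 600 → 10284
Giving 3430 / 4162 / 2871 / 10690 / 10284.
Period 4:
Births: 4162 × 0.136 = 566, 2871 × 0.268 = 769 — total 1335
15–29: 3430 × 0.973 = 3337
30–44: 4162 × 0.951 = 3958
45–59: 2871 × 0.949 = 2725
60–74: 10690 × 0.929 = 9931
Net migration: 15–29 − 270 → 3067; 60–74 + 600 → 10531
Giving 1335 / 3067 / 3958 / 2725 / 10531.
Total: 54250 → 21616; change = -32634; percentage change = -60.2%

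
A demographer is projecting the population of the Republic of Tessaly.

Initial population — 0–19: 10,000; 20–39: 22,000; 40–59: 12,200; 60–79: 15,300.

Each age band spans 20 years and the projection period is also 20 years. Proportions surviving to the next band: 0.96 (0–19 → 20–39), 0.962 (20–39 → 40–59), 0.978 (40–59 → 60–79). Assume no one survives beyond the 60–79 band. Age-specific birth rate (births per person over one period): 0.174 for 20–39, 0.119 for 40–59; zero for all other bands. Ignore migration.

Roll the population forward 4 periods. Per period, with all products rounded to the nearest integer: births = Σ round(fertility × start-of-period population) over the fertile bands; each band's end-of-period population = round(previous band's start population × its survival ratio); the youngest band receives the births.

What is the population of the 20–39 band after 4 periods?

[period 1]
Births: 22000 × 0.174 = 3828, 12200 × 0.119 = 1452 → 5280
20–39: 10000 × 0.96 = 9600
40–59: 22000 × 0.962 = 21164
60–79: 12200 × 0.978 = 11932
→ [5280, 9600, 21164, 11932]
[period 2]
Births: 9600 × 0.174 = 1670, 21164 × 0.119 = 2519 → 4189
20–39: 5280 × 0.96 = 5069
40–59: 9600 × 0.962 = 9235
60–79: 21164 × 0.978 = 20698
→ [4189, 5069, 9235, 20698]
[period 3]
Births: 5069 × 0.174 = 882, 9235 × 0.119 = 1099 → 1981
20–39: 4189 × 0.96 = 4021
40–59: 5069 × 0.962 = 4876
60–79: 9235 × 0.978 = 9032
→ [1981, 4021, 4876, 9032]
[period 4]
Births: 4021 × 0.174 = 700, 4876 × 0.119 = 580 → 1280
20–39: 1981 × 0.96 = 1902
40–59: 4021 × 0.962 = 3868
60–79: 4876 × 0.978 = 4769
→ [1280, 1902, 3868, 4769]

1902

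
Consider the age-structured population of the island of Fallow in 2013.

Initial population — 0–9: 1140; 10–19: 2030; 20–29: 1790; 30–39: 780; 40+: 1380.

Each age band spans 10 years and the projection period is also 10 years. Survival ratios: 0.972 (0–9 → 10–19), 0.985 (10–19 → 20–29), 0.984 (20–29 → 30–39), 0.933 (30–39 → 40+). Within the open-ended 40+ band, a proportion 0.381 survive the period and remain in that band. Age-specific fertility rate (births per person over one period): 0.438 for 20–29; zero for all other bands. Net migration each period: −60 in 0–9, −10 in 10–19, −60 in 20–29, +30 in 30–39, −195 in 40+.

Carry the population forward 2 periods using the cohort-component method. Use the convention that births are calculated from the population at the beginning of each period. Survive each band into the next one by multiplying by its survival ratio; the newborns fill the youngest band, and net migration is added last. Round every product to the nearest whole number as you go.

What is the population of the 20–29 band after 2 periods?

After projecting period 1:
Births: 1790 × 0.438 = 784
10–19: 1140 × 0.972 = 1108
20–29: 2030 × 0.985 = 2000
30–39: 1790 × 0.984 = 1761
40+: 780 × 0.933 + 1380 × 0.381 = 728 + 526 = 1254
Net migration: 0–9 − 60 → 724; 10–19 − 10 → 1098; 20–29 − 60 → 1940; 30–39 + 30 → 1791; 40+ − 195 → 1059
End of period: [724, 1098, 1940, 1791, 1059]
After projecting period 2:
Births: 1940 × 0.438 = 850
10–19: 724 × 0.972 = 704
20–29: 1098 × 0.985 = 1082
30–39: 1940 × 0.984 = 1909
40+: 1791 × 0.933 + 1059 × 0.381 = 1671 + 403 = 2074
Net migration: 0–9 − 60 → 790; 10–19 − 10 → 694; 20–29 − 60 → 1022; 30–39 + 30 → 1939; 40+ − 195 → 1879
End of period: [790, 694, 1022, 1939, 1879]

1022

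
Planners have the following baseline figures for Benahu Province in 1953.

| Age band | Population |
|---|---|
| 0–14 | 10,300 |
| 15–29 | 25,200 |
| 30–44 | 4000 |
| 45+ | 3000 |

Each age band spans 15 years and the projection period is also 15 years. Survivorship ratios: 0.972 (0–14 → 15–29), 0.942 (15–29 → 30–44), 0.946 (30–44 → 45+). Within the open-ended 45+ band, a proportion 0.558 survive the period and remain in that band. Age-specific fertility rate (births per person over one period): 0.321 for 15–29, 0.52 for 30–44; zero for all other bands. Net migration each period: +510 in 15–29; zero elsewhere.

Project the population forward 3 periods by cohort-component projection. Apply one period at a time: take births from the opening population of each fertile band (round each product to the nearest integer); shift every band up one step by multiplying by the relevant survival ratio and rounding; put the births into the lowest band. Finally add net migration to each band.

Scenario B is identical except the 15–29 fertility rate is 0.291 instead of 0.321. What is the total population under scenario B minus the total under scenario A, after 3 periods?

-1524

— Period 1 —
Births: 25200 × 0.321 = 8089  |  4000 × 0.52 = 2080 → 10169
15–29: 10300 × 0.972 = 10012
30–44: 25200 × 0.942 = 23738
45+: 4000 × 0.946 + 3000 × 0.558 = 3784 + 1674 = 5458
Net migration: 15–29 + 510 → 10522
Giving 10169 / 10522 / 23738 / 5458.
— Period 2 —
Births: 10522 × 0.321 = 3378  |  23738 × 0.52 = 12344 → 15722
15–29: 10169 × 0.972 = 9884
30–44: 10522 × 0.942 = 9912
45+: 23738 × 0.946 + 5458 × 0.558 = 22456 + 3046 = 25502
Net migration: 15–29 + 510 → 10394
Giving 15722 / 10394 / 9912 / 25502.
— Period 3 —
Births: 10394 × 0.321 = 3336  |  9912 × 0.52 = 5154 → 8490
15–29: 15722 × 0.972 = 15282
30–44: 10394 × 0.942 = 9791
45+: 9912 × 0.946 + 25502 × 0.558 = 9377 + 14230 = 23607
Net migration: 15–29 + 510 → 15792
Giving 8490 / 15792 / 9791 / 23607.
Scenario A total after 3 periods: 57680
Scenario B projection —
— Period 1 —
Births: 25200 × 0.291 = 7333  |  4000 × 0.52 = 2080 → 9413
15–29: 10300 × 0.972 = 10012
30–44: 25200 × 0.942 = 23738
45+: 4000 × 0.946 + 3000 × 0.558 = 3784 + 1674 = 5458
Net migration: 15–29 + 510 → 10522
Giving 9413 / 10522 / 23738 / 5458.
— Period 2 —
Births: 10522 × 0.291 = 3062  |  23738 × 0.52 = 12344 → 15406
15–29: 9413 × 0.972 = 9149
30–44: 10522 × 0.942 = 9912
45+: 23738 × 0.946 + 5458 × 0.558 = 22456 + 3046 = 25502
Net migration: 15–29 + 510 → 9659
Giving 15406 / 9659 / 9912 / 25502.
— Period 3 —
Births: 9659 × 0.291 = 2811  |  9912 × 0.52 = 5154 → 7965
15–29: 15406 × 0.972 = 14975
30–44: 9659 × 0.942 = 9099
45+: 9912 × 0.946 + 25502 × 0.558 = 9377 + 14230 = 23607
Net migration: 15–29 + 510 → 15485
Giving 7965 / 15485 / 9099 / 23607.
Scenario B total after 3 periods: 56156
Difference B − A = 56156 − 57680 = -1524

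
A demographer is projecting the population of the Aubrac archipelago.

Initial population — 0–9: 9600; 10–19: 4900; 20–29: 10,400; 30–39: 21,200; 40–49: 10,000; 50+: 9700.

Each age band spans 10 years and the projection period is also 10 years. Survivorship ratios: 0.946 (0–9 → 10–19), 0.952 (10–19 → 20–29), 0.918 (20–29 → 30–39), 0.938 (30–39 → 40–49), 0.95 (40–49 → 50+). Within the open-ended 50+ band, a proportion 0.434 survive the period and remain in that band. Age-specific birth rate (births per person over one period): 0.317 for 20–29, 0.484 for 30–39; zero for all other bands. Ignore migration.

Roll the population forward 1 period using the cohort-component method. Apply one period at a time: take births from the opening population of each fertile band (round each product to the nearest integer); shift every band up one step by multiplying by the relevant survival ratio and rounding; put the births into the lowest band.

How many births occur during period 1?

— Period 1 —
Births: 10400 * 0.317 = 3297, 21200 * 0.484 = 10261 → 13558
10–19: 9600 * 0.946 = 9082
20–29: 4900 * 0.952 = 4665
30–39: 10400 * 0.918 = 9547
40–49: 21200 * 0.938 = 19886
50+: 10000 * 0.95 + 9700 * 0.434 = 9500 + 4210 = 13710
→ [13558, 9082, 4665, 9547, 19886, 13710]

13558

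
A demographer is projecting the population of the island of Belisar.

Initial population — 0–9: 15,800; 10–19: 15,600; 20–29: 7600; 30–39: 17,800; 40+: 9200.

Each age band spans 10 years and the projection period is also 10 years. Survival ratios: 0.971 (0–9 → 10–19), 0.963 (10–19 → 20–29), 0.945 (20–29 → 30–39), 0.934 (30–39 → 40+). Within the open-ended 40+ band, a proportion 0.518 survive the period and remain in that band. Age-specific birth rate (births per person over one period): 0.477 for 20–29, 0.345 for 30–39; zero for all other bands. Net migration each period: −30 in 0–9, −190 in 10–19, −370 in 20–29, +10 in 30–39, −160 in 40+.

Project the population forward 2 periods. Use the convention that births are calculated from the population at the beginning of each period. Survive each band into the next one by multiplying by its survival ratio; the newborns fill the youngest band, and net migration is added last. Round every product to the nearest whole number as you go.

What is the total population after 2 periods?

(Bands numbered youngest = 1 to oldest = 5.)
Period 1.
Births: 7600 × 0.477 = 3625  |  17800 × 0.345 = 6141 → total 9766
Band 2: 15800 × 0.971 = 15342
Band 3: 15600 × 0.963 = 15023
Band 4: 7600 × 0.945 = 7182
Band 5: 17800 × 0.934 + 9200 × 0.518 = 16625 + 4766 = 21391
Net migration: Band 1 − 30 → 9736; Band 2 − 190 → 15152; Band 3 − 370 → 14653; Band 4 + 10 → 7192; Band 5 − 160 → 21231
Population now: 0–9=9736, 10–19=15152, 20–29=14653, 30–39=7192, 40+=21231
Period 2.
Births: 14653 × 0.477 = 6989  |  7192 × 0.345 = 2481 → total 9470
Band 2: 9736 × 0.971 = 9454
Band 3: 15152 × 0.963 = 14591
Band 4: 14653 × 0.945 = 13847
Band 5: 7192 × 0.934 + 21231 × 0.518 = 6717 + 10998 = 17715
Net migration: Band 1 − 30 → 9440; Band 2 − 190 → 9264; Band 3 − 370 → 14221; Band 4 + 10 → 13857; Band 5 − 160 → 17555
Population now: 0–9=9440, 10–19=9264, 20–29=14221, 30–39=13857, 40+=17555
Total after period 2: 9440 + 9264 + 14221 + 13857 + 17555 = 64337

64337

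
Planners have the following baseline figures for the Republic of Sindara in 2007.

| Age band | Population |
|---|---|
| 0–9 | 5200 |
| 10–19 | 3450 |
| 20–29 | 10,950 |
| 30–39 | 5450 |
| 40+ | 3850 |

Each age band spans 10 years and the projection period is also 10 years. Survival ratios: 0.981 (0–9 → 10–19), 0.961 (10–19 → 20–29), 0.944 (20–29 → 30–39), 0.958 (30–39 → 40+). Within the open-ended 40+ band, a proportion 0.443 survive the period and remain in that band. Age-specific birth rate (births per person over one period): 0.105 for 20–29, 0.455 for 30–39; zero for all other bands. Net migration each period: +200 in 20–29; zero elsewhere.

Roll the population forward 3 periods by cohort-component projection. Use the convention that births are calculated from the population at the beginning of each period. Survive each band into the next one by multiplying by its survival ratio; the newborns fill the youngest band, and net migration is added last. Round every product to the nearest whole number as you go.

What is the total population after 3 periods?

24386

— Period 1 —
Births: 10950 × 0.105 = 1150, 5450 × 0.455 = 2480 → 3630
10–19: 5200 × 0.981 = 5101
20–29: 3450 × 0.961 = 3315
30–39: 10950 × 0.944 = 10337
40+: 5450 × 0.958 + 3850 × 0.443 = 5221 + 1706 = 6927
Net migration: 20–29 + 200 → 3515
Population now: 0–9=3630, 10–19=5101, 20–29=3515, 30–39=10337, 40+=6927
— Period 2 —
Births: 3515 × 0.105 = 369, 10337 × 0.455 = 4703 → 5072
10–19: 3630 × 0.981 = 3561
20–29: 5101 × 0.961 = 4902
30–39: 3515 × 0.944 = 3318
40+: 10337 × 0.958 + 6927 × 0.443 = 9903 + 3069 = 12972
Net migration: 20–29 + 200 → 5102
Population now: 0–9=5072, 10–19=3561, 20–29=5102, 30–39=3318, 40+=12972
— Period 3 —
Births: 5102 × 0.105 = 536, 3318 × 0.455 = 1510 → 2046
10–19: 5072 × 0.981 = 4976
20–29: 3561 × 0.961 = 3422
30–39: 5102 × 0.944 = 4816
40+: 3318 × 0.958 + 12972 × 0.443 = 3179 + 5747 = 8926
Net migration: 20–29 + 200 → 3622
Population now: 0–9=2046, 10–19=4976, 20–29=3622, 30–39=4816, 40+=8926
Total after period 3: 2046 + 4976 + 3622 + 4816 + 8926 = 24386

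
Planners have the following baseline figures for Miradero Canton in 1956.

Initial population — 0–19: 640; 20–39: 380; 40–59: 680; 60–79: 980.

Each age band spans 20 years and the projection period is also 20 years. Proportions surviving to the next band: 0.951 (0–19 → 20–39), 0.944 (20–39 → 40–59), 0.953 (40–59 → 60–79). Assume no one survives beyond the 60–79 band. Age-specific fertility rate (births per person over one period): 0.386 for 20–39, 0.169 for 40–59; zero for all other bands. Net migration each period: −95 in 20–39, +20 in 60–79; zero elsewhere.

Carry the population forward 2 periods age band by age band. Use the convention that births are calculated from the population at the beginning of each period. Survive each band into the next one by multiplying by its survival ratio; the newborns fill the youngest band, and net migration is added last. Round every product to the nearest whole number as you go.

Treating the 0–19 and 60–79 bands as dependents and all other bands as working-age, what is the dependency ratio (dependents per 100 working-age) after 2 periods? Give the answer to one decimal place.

97.2

[period 1]
Births: 380 * 0.386 = 147, 680 * 0.169 = 115 ⇒ total 262
20–39: 640 * 0.951 = 609
40–59: 380 * 0.944 = 359
60–79: 680 * 0.953 = 648
Net migration: 20–39 − 95 → 514; 60–79 + 20 → 668
Population now: 0–19=262, 20–39=514, 40–59=359, 60–79=668
[period 2]
Births: 514 * 0.386 = 198, 359 * 0.169 = 61 ⇒ total 259
20–39: 262 * 0.951 = 249
40–59: 514 * 0.944 = 485
60–79: 359 * 0.953 = 342
Net migration: 20–39 − 95 → 154; 60–79 + 20 → 362
Population now: 0–19=259, 20–39=154, 40–59=485, 60–79=362
Dependents (band 0–19 + band 60–79) = 259 + 362 = 621; working-age = 639; ratio = 621/639 × 100 = 97.2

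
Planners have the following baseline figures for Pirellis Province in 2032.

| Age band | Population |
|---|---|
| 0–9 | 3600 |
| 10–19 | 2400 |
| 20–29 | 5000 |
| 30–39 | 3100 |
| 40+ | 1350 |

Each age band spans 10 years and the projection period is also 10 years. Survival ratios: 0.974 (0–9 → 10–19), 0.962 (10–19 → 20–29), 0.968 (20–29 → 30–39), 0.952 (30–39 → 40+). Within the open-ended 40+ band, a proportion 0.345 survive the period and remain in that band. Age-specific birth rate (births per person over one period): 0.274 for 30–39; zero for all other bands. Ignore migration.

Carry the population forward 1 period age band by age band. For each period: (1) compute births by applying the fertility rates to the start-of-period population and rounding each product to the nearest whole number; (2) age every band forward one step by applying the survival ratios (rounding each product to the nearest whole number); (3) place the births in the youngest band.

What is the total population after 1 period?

Let group 1 be 0–9 through group 5 = 40+.
[period 1]
Births: 3100 × 0.274 = 849
Group 2: 3600 × 0.974 = 3506
Group 3: 2400 × 0.962 = 2309
Group 4: 5000 × 0.968 = 4840
Group 5: 3100 × 0.952 + 1350 × 0.345 = 2951 + 466 = 3417
Giving 849 / 3506 / 2309 / 4840 / 3417.
Total after period 1: 849 + 3506 + 2309 + 4840 + 3417 = 14921

14921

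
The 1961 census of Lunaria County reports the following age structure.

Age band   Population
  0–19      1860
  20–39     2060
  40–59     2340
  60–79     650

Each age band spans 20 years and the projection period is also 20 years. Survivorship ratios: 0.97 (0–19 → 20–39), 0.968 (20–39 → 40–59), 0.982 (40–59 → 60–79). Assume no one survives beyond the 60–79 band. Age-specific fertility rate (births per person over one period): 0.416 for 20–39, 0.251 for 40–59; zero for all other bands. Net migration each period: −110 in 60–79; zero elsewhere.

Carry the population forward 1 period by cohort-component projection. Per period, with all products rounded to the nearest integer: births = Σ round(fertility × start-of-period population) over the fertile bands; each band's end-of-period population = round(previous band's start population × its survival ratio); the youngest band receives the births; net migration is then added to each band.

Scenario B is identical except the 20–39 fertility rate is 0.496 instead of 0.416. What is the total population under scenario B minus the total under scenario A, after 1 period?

165

After projecting period 1:
Births: 2060 × 0.416 = 857 ; 2340 × 0.251 = 587 → total 1444
20–39: 1860 × 0.97 = 1804
40–59: 2060 × 0.968 = 1994
60–79: 2340 × 0.982 = 2298
Net migration: 60–79 − 110 → 2188
Giving 1444 / 1804 / 1994 / 2188.
Scenario A total after 1 period: 7430
Scenario B projection —
After projecting period 1:
Births: 2060 × 0.496 = 1022 ; 2340 × 0.251 = 587 → total 1609
20–39: 1860 × 0.97 = 1804
40–59: 2060 × 0.968 = 1994
60–79: 2340 × 0.982 = 2298
Net migration: 60–79 − 110 → 2188
Giving 1609 / 1804 / 1994 / 2188.
Scenario B total after 1 period: 7595
Difference B − A = 7595 − 7430 = 165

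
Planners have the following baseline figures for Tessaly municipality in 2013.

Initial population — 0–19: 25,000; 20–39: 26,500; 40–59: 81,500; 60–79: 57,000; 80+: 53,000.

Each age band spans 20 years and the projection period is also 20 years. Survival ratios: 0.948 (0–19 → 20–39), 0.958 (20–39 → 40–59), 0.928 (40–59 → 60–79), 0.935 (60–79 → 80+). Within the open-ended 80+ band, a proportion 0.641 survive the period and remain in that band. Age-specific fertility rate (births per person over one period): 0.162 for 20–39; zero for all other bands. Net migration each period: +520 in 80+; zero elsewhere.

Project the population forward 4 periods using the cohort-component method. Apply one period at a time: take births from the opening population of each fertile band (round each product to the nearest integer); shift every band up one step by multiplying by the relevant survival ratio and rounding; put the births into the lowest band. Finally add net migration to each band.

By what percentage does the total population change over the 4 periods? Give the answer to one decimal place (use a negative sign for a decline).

-60.7

After projecting period 1:
Births: 26500 × 0.162 = 4293
20–39: 25000 × 0.948 = 23700
40–59: 26500 × 0.958 = 25387
60–79: 81500 × 0.928 = 75632
80+: 57000 × 0.935 + 53000 × 0.641 = 53295 + 33973 = 87268
Net migration: 80+ + 520 → 87788
Giving 4293 / 23700 / 25387 / 75632 / 87788.
After projecting period 2:
Births: 23700 × 0.162 = 3839
20–39: 4293 × 0.948 = 4070
40–59: 23700 × 0.958 = 22705
60–79: 25387 × 0.928 = 23559
80+: 75632 × 0.935 + 87788 × 0.641 = 70716 + 56272 = 126988
Net migration: 80+ + 520 → 127508
Giving 3839 / 4070 / 22705 / 23559 / 127508.
After projecting period 3:
Births: 4070 × 0.162 = 659
20–39: 3839 × 0.948 = 3639
40–59: 4070 × 0.958 = 3899
60–79: 22705 × 0.928 = 21070
80+: 23559 × 0.935 + 127508 × 0.641 = 22028 + 81733 = 103761
Net migration: 80+ + 520 → 104281
Giving 659 / 3639 / 3899 / 21070 / 104281.
After projecting period 4:
Births: 3639 × 0.162 = 590
20–39: 659 × 0.948 = 625
40–59: 3639 × 0.958 = 3486
60–79: 3899 × 0.928 = 3618
80+: 21070 × 0.935 + 104281 × 0.641 = 19700 + 66844 = 86544
Net migration: 80+ + 520 → 87064
Giving 590 / 625 / 3486 / 3618 / 87064.
Total: 243000 → 95383; change = -147617; percentage change = -60.7%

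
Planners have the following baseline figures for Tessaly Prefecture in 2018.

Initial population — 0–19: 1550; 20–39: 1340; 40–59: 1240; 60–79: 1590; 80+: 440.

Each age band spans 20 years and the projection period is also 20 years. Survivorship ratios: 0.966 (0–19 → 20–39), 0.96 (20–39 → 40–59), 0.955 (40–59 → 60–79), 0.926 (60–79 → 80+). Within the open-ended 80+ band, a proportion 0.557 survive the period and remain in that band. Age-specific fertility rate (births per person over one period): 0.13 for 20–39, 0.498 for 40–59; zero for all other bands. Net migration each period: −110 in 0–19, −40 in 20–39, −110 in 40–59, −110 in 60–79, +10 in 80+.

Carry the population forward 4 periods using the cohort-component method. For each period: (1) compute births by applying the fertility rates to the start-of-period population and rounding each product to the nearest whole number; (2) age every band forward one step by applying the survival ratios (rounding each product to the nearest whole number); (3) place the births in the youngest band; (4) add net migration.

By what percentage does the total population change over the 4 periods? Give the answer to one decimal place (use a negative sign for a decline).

— Period 1 —
Births: 1340 × 0.13 = 174 ; 1240 × 0.498 = 618 → total 792
20–39: 1550 × 0.966 = 1497
40–59: 1340 × 0.96 = 1286
60–79: 1240 × 0.955 = 1184
80+: 1590 × 0.926 + 440 × 0.557 = 1472 + 245 = 1717
Net migration: 0–19 − 110 → 682; 20–39 − 40 → 1457; 40–59 − 110 → 1176; 60–79 − 110 → 1074; 80+ + 10 → 1727
Giving 682 / 1457 / 1176 / 1074 / 1727.
— Period 2 —
Births: 1457 × 0.13 = 189 ; 1176 × 0.498 = 586 → total 775
20–39: 682 × 0.966 = 659
40–59: 1457 × 0.96 = 1399
60–79: 1176 × 0.955 = 1123
80+: 1074 × 0.926 + 1727 × 0.557 = 995 + 962 = 1957
Net migration: 0–19 − 110 → 665; 20–39 − 40 → 619; 40–59 − 110 → 1289; 60–79 − 110 → 1013; 80+ + 10 → 1967
Giving 665 / 619 / 1289 / 1013 / 1967.
— Period 3 —
Births: 619 × 0.13 = 80 ; 1289 × 0.498 = 642 → total 722
20–39: 665 × 0.966 = 642
40–59: 619 × 0.96 = 594
60–79: 1289 × 0.955 = 1231
80+: 1013 × 0.926 + 1967 × 0.557 = 938 + 1096 = 2034
Net migration: 0–19 − 110 → 612; 20–39 − 40 → 602; 40–59 − 110 → 484; 60–79 − 110 → 1121; 80+ + 10 → 2044
Giving 612 / 602 / 484 / 1121 / 2044.
— Period 4 —
Births: 602 × 0.13 = 78 ; 484 × 0.498 = 241 → total 319
20–39: 612 × 0.966 = 591
40–59: 602 × 0.96 = 578
60–79: 484 × 0.955 = 462
80+: 1121 × 0.926 + 2044 × 0.557 = 1038 + 1139 = 2177
Net migration: 0–19 − 110 → 209; 20–39 − 40 → 551; 40–59 − 110 → 468; 60–79 − 110 → 352; 80+ + 10 → 2187
Giving 209 / 551 / 468 / 352 / 2187.
Total: 6160 → 3767; change = -2393; percentage change = -38.8%

-38.8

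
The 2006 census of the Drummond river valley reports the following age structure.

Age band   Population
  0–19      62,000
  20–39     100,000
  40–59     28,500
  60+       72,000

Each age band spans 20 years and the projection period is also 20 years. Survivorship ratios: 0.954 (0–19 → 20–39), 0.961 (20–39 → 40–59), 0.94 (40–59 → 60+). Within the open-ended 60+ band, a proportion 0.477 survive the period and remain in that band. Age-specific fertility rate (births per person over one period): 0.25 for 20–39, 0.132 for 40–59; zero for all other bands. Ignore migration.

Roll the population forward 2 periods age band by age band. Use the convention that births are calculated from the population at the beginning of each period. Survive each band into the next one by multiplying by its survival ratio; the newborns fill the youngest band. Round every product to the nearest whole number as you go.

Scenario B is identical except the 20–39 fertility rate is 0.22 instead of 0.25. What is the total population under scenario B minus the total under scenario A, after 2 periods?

-4636

Period 1.
Births: 100000 × 0.25 = 25000 ; 28500 × 0.132 = 3762 ⇒ total 28762
20–39: 62000 × 0.954 = 59148
40–59: 100000 × 0.961 = 96100
60+: 28500 × 0.94 + 72000 × 0.477 = 26790 + 34344 = 61134
Giving 28762 / 59148 / 96100 / 61134.
Period 2.
Births: 59148 × 0.25 = 14787 ; 96100 × 0.132 = 12685 ⇒ total 27472
20–39: 28762 × 0.954 = 27439
40–59: 59148 × 0.961 = 56841
60+: 96100 × 0.94 + 61134 × 0.477 = 90334 + 29161 = 119495
Giving 27472 / 27439 / 56841 / 119495.
Scenario A total after 2 periods: 231247
Scenario B projection —
Period 1.
Births: 100000 × 0.22 = 22000 ; 28500 × 0.132 = 3762 ⇒ total 25762
20–39: 62000 × 0.954 = 59148
40–59: 100000 × 0.961 = 96100
60+: 28500 × 0.94 + 72000 × 0.477 = 26790 + 34344 = 61134
Giving 25762 / 59148 / 96100 / 61134.
Period 2.
Births: 59148 × 0.22 = 13013 ; 96100 × 0.132 = 12685 ⇒ total 25698
20–39: 25762 × 0.954 = 24577
40–59: 59148 × 0.961 = 56841
60+: 96100 × 0.94 + 61134 × 0.477 = 90334 + 29161 = 119495
Giving 25698 / 24577 / 56841 / 119495.
Scenario B total after 2 periods: 226611
Difference B − A = 226611 − 231247 = -4636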